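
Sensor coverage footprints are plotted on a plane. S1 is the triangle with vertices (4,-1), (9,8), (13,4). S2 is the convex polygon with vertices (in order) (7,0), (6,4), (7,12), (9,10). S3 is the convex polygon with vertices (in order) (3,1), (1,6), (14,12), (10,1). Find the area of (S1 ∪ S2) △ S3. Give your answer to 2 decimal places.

54.42

|S1 ∪ S2| = 41.4048.
|(S1 ∪ S2) ∩ S3| = 31.9917.
|(S1 ∪ S2) △ S3| = 41.4048 + 77 − 63.9835 = 54.42.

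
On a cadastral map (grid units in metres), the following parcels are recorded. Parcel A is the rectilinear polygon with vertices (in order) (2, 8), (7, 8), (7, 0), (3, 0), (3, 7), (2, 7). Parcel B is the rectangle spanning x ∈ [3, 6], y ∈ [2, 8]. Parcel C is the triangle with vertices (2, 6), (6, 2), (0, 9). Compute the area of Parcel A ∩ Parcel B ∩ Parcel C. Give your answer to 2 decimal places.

The intersection is the polygon with vertices (3,5.5), (6,2), (3,5).
By the shoelace formula its area is 0.75.

0.75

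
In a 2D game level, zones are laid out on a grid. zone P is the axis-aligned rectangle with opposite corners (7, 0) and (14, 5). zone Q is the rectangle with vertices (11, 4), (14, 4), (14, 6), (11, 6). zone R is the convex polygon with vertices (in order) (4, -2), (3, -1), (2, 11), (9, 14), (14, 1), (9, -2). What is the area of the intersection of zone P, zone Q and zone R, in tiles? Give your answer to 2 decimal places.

The intersection is the polygon with vertices (11,4), (11,5), (12.461,5), (12.846,4).
By the shoelace formula its area is 1.65.

1.65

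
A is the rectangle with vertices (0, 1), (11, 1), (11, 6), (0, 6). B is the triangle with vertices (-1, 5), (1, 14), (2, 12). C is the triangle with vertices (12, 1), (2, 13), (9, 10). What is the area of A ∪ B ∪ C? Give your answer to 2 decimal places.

By inclusion–exclusion:
Individual areas: |A| = 55, |B| = 6.5, |C| = 27.
|A∩B| = 0.
|A∩C| = 5.35.
|B∩C| = 0.
|A∩B∩C| = 0.
|A ∪ B ∪ C| = 88.5 − 5.35 + 0 = 83.15.

83.15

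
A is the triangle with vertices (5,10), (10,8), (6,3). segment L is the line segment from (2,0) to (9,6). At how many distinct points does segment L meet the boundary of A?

2

The segment meets the boundary at (7.091,4.364), (5.945,3.382).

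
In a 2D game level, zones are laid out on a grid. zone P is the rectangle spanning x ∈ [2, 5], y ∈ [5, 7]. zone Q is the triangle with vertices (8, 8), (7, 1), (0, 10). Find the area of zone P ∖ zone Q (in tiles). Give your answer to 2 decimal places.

2.22

|zone P| = 6, |zone P∩zone Q| = 3.7778.
|zone P ∖ zone Q| = |zone P| − |zone P∩zone Q| = 6 − 3.7778 = 2.22.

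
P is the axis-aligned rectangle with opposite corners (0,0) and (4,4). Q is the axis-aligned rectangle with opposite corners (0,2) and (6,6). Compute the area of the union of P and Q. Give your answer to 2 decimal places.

32.00

By inclusion–exclusion:
Individual areas: |P| = 16, |Q| = 24.
|P∩Q|: x∈[0,4], y∈[2,4] → 4·2 = 8.
|P ∪ Q| = 40 − 8 = 32.00.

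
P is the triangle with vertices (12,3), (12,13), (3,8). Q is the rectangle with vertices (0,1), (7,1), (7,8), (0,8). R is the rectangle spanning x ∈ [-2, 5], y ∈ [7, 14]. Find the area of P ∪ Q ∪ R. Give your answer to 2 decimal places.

By inclusion–exclusion:
Individual areas: |P| = 45, |Q| = 49, |R| = 49.
|P∩Q| = 4.4444.
|P∩R| = 2.2111.
|Q∩R|: x∈[0,5], y∈[7,8] → 5·1 = 5.
|P∩Q∩R| = 1.1.
|P ∪ Q ∪ R| = 143 − 11.6556 + 1.1 = 132.44.

132.44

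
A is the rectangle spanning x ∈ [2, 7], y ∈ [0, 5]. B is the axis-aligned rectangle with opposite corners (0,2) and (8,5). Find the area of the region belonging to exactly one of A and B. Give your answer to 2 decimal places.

|A∩B|: x∈[2,7], y∈[2,5] → 5·3 = 15.
|A △ B| = |A| + |B| − 2·|A∩B| = 25 + 24 − 30 = 19.00.

19.00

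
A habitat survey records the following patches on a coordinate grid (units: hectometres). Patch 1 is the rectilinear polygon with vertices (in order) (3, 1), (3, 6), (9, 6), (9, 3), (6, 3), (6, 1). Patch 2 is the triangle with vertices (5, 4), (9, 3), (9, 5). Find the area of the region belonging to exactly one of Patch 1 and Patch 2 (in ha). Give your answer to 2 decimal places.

20.00

|Patch 1| = 24, |Patch 2| = 4, |Patch 1∩Patch 2| = 4.
|Patch 1 △ Patch 2| = |Patch 1| + |Patch 2| − 2·|Patch 1∩Patch 2| = 24 + 4 − 8 = 20.00.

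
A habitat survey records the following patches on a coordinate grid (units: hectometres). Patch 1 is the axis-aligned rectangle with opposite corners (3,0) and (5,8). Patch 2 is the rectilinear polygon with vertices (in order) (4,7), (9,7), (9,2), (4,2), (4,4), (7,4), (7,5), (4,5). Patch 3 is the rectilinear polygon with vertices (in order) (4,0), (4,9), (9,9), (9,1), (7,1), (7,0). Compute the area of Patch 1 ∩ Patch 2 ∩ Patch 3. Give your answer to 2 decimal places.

4.00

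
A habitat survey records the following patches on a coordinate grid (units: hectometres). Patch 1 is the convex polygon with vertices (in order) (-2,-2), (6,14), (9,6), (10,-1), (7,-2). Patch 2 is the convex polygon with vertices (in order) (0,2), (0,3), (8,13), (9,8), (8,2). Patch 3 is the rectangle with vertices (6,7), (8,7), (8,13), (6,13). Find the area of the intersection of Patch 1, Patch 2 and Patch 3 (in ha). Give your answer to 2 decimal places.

7.10

The intersection is the polygon with vertices (6.894,11.617), (8,8.667), (8,7), (6,7), (6,10.5).
By the shoelace formula its area is 7.10.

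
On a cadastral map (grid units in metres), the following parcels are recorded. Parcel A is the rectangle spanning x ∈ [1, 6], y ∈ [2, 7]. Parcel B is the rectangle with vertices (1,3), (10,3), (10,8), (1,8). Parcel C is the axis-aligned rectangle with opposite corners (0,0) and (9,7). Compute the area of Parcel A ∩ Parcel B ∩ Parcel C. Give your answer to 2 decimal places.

20.00

The intersection is the polygon with vertices (6,3), (1,3), (1,7), (6,7).
By the shoelace formula its area is 20.00.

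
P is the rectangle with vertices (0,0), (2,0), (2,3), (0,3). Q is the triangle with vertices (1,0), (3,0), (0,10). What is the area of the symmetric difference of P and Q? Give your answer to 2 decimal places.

9.10

|P| = 6, |Q| = 10, |P∩Q| = 3.45.
|P △ Q| = |P| + |Q| − 2·|P∩Q| = 6 + 10 − 6.9 = 9.10.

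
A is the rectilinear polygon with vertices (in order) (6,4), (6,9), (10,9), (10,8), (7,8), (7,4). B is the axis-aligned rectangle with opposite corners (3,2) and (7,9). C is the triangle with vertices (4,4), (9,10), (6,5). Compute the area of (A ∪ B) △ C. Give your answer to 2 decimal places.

|A ∪ B| = 31.
|(A ∪ B) ∩ C| = 2.9167.
|(A ∪ B) △ C| = 31 + 3.5 − 5.8333 = 28.67.

28.67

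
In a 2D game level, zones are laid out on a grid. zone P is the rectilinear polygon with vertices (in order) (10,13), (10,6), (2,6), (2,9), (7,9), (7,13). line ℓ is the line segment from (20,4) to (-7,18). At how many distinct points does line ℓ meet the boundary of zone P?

2

The segment meets the boundary at (7,10.741), (10,9.185).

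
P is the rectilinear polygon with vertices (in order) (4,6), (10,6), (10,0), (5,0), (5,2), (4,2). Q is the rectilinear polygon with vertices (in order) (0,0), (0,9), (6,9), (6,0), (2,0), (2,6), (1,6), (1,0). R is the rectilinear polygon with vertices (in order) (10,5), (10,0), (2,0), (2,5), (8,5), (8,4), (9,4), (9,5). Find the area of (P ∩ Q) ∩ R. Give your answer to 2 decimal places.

The region (P ∩ Q) ∩ R is the polygon with vertices (6,0), (5,0), (5,2), (4,2), (4,5), (6,5).
By the shoelace formula its area is 8.00.

8.00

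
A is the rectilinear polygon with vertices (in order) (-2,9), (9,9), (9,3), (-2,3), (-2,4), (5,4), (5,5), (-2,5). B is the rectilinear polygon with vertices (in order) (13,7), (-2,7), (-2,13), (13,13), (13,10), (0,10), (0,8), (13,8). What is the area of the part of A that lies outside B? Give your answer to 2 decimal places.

46.00

|A| = 59, |A∩B| = 13.
|A ∖ B| = |A| − |A∩B| = 59 − 13 = 46.00.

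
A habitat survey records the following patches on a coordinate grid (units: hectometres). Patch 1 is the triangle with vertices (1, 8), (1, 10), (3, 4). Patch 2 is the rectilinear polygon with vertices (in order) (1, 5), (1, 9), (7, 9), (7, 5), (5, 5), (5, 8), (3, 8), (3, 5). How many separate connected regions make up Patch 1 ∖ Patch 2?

2

Patch 1 ∖ Patch 2 splits into 2 disjoint pieces (area 0.1667, area 0.0833).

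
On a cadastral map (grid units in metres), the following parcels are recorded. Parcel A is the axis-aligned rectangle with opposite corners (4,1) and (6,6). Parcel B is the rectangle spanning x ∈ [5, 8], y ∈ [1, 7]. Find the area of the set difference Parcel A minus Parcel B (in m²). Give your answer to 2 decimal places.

|Parcel A∩Parcel B|: x∈[5,6], y∈[1,6] → 1·5 = 5.
|Parcel A| = 10.
|Parcel A ∖ Parcel B| = |Parcel A| − |Parcel A∩Parcel B| = 10 − 5 = 5.00.

5.00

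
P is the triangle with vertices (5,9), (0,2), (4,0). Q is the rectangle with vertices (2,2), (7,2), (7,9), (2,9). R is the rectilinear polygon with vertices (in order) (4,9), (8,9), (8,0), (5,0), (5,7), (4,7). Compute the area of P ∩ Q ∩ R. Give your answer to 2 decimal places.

The intersection is the polygon with vertices (4.778,7), (4,7), (4,7.6), (5,9).
By the shoelace formula its area is 1.08.

1.08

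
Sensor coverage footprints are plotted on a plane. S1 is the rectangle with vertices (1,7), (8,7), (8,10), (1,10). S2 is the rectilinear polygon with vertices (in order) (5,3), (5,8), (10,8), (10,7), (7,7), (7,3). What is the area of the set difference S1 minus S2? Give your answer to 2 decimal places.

|S1| = 21, |S1∩S2| = 3.
|S1 ∖ S2| = |S1| − |S1∩S2| = 21 − 3 = 18.00.

18.00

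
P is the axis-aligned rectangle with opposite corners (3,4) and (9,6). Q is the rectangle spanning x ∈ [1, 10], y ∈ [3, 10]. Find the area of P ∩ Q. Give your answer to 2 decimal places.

|P∩Q|: x∈[3,9], y∈[4,6] → 6·2 = 12.

12.00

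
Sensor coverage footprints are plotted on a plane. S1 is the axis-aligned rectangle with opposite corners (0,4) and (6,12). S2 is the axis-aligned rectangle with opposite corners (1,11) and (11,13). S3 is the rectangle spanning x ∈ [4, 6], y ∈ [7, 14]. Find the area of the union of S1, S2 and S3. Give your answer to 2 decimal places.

65.00

By inclusion–exclusion:
Individual areas: |S1| = 48, |S2| = 20, |S3| = 14.
|S1∩S2|: x∈[1,6], y∈[11,12] → 5·1 = 5.
|S1∩S3|: x∈[4,6], y∈[7,12] → 2·5 = 10.
|S2∩S3|: x∈[4,6], y∈[11,13] → 2·2 = 4.
|S1∩S2∩S3| = 2.
|S1 ∪ S2 ∪ S3| = 82 − 19 + 2 = 65.00.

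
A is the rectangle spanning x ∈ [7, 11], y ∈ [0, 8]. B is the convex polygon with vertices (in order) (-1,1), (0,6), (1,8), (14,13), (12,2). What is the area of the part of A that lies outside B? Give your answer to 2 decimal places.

|A| = 32, |A∩B| = 24.9231.
|A ∖ B| = |A| − |A∩B| = 32 − 24.9231 = 7.08.

7.08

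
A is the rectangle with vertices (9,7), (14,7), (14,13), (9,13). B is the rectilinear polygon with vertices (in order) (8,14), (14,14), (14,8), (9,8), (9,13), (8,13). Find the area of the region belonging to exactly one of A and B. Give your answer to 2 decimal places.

|A| = 30, |B| = 31, |A∩B| = 25.
|A △ B| = |A| + |B| − 2·|A∩B| = 30 + 31 − 50 = 11.00.

11.00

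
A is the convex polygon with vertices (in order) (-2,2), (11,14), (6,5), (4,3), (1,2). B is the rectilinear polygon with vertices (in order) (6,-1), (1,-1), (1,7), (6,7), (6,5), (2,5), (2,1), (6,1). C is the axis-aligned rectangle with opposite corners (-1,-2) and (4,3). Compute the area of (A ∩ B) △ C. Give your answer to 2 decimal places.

33.47

|A ∩ B| = 10.1378.
|(A ∩ B) ∩ C| = 0.8333.
|(A ∩ B) △ C| = 10.1378 + 25 − 1.6667 = 33.47.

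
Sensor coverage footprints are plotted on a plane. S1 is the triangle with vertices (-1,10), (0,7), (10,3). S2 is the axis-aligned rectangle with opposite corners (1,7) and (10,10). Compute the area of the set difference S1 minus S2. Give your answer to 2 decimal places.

|S1| = 13, |S1∩S2| = 2.3442.
|S1 ∖ S2| = |S1| − |S1∩S2| = 13 − 2.3442 = 10.66.

10.66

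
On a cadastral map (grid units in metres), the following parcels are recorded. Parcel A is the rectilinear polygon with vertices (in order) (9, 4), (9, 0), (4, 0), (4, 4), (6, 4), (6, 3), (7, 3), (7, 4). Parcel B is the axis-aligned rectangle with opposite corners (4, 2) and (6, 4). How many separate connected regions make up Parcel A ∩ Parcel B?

1

Parcel A ∩ Parcel B is a single connected region.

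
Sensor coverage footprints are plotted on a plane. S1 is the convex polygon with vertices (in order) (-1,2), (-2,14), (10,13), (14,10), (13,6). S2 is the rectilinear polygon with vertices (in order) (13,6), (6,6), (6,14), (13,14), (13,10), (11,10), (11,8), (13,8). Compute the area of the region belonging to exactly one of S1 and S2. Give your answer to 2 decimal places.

|S1| = 136, |S2| = 52, |S1∩S2| = 42.2917.
|S1 △ S2| = |S1| + |S2| − 2·|S1∩S2| = 136 + 52 − 84.5833 = 103.42.

103.42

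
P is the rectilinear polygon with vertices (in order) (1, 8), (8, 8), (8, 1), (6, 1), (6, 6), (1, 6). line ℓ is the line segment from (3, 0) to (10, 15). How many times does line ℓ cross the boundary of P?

The segment meets the boundary at (6.733,8), (5.8,6).

2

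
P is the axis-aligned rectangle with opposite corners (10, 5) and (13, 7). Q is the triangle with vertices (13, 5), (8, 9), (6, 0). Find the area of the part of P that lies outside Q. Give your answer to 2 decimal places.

2.50

|P| = 6, |P∩Q| = 3.5.
|P ∖ Q| = |P| − |P∩Q| = 6 − 3.5 = 2.50.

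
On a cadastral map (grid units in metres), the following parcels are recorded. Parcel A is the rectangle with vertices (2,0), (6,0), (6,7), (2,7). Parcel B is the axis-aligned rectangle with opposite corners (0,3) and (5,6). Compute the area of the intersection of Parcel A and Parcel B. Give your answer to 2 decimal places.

9.00

|Parcel A∩Parcel B|: x∈[2,5], y∈[3,6] → 3·3 = 9.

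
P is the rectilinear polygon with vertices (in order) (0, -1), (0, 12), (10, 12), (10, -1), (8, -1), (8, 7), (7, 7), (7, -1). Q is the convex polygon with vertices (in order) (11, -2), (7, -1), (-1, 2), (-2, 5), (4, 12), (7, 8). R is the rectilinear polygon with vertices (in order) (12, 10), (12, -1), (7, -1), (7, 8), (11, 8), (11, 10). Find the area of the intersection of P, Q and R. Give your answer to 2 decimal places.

8.20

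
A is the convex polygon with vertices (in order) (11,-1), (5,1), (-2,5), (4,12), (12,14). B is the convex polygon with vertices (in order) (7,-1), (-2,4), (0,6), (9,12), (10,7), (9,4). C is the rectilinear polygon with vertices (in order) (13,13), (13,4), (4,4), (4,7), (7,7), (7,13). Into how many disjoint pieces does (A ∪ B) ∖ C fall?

2

(A ∪ B) ∖ C splits into 2 disjoint pieces (area 83.7872, area 1.9667).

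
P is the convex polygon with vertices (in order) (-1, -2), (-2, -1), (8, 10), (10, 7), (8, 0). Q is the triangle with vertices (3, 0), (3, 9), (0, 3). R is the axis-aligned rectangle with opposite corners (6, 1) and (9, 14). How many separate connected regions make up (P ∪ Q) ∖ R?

2

(P ∪ Q) ∖ R splits into 2 disjoint pieces (area 48.5214, area 2.5).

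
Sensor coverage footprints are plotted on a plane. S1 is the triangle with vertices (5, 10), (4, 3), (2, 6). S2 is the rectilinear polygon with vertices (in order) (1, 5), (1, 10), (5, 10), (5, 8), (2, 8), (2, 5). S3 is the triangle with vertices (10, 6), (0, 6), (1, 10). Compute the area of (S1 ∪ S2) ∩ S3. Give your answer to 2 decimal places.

10.09

The region (S1 ∪ S2) ∩ S3 has outer boundary with vertices (1,10), (5,8.222), (5,8), (4.714,8), (4.429,6), (2,6), (1,6) (shoelace area 11.59).
It has a hole with vertices (3.5,8), (2,8), (2,6) (area 1.50).
Net area = 11.59 − 1.50 = 10.09.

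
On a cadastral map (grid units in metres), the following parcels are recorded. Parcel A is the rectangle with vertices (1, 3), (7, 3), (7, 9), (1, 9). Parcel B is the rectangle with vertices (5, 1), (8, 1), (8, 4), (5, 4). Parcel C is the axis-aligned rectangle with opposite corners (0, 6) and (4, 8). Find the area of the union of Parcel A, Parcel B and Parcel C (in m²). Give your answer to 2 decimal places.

45.00

By inclusion–exclusion:
Individual areas: |Parcel A| = 36, |Parcel B| = 9, |Parcel C| = 8.
|Parcel A∩Parcel B|: x∈[5,7], y∈[3,4] → 2·1 = 2.
|Parcel A∩Parcel C|: x∈[1,4], y∈[6,8] → 3·2 = 6.
|Parcel B∩Parcel C| = 0 (no overlap).
|Parcel A∩Parcel B∩Parcel C| = 0.
|Parcel A ∪ Parcel B ∪ Parcel C| = 53 − 8 + 0 = 45.00.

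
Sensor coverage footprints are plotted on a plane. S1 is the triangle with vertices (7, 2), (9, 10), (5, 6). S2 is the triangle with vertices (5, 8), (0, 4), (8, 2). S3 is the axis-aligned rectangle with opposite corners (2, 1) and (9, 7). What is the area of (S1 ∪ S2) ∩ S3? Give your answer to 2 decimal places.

23.01

|S1 ∪ S2| = 29.3585.
|(S1 ∪ S2) ∩ S3| = 23.01.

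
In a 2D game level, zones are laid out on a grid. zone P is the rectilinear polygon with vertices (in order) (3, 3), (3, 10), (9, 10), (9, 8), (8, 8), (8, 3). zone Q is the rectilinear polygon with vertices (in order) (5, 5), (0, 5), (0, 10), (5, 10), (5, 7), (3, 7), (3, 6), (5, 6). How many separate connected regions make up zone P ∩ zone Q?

2

zone P ∩ zone Q splits into 2 disjoint pieces (area 2, area 6).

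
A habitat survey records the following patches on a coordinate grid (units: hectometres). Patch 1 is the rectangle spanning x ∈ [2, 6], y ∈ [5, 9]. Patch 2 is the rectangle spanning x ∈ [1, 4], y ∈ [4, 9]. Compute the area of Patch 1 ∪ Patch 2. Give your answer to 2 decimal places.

23.00

By inclusion–exclusion:
Individual areas: |Patch 1| = 16, |Patch 2| = 15.
|Patch 1∩Patch 2|: x∈[2,4], y∈[5,9] → 2·4 = 8.
|Patch 1 ∪ Patch 2| = 31 − 8 = 23.00.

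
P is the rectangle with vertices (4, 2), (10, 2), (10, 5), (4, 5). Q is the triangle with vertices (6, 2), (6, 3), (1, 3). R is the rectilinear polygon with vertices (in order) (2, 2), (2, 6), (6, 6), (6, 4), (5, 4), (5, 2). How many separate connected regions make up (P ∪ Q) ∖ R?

2

(P ∪ Q) ∖ R splits into 2 disjoint pieces (area 14, area 0.1).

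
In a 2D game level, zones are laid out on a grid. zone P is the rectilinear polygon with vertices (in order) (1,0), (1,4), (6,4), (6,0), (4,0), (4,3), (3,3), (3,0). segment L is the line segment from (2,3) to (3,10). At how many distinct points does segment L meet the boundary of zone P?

The segment meets the boundary at (2.143,4).

1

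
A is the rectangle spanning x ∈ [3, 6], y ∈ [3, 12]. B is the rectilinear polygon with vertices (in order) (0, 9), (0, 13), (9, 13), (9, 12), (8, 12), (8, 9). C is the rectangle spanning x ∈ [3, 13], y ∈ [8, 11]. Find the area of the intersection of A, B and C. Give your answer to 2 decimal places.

6.00

The intersection is the polygon with vertices (6,9), (3,9), (3,11), (6,11).
By the shoelace formula its area is 6.00.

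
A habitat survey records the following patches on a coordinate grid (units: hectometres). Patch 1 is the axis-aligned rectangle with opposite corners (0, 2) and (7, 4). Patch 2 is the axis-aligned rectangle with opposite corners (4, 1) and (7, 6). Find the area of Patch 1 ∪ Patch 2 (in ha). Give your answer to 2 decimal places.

By inclusion–exclusion:
Individual areas: |Patch 1| = 14, |Patch 2| = 15.
|Patch 1∩Patch 2|: x∈[4,7], y∈[2,4] → 3·2 = 6.
|Patch 1 ∪ Patch 2| = 29 − 6 = 23.00.

23.00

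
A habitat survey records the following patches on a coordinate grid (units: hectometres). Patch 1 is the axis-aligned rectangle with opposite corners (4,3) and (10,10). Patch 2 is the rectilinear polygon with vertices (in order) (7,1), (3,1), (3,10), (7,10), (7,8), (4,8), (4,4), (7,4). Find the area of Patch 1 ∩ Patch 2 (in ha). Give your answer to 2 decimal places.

9.00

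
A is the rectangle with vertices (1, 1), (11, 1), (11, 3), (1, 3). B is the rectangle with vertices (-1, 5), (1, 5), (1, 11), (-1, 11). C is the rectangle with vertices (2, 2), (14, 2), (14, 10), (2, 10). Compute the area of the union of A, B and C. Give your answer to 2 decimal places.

119.00

By inclusion–exclusion:
Individual areas: |A| = 20, |B| = 12, |C| = 96.
|A∩B| = 0 (no overlap).
|A∩C|: x∈[2,11], y∈[2,3] → 9·1 = 9.
|B∩C| = 0 (no overlap).
|A∩B∩C| = 0.
|A ∪ B ∪ C| = 128 − 9 + 0 = 119.00.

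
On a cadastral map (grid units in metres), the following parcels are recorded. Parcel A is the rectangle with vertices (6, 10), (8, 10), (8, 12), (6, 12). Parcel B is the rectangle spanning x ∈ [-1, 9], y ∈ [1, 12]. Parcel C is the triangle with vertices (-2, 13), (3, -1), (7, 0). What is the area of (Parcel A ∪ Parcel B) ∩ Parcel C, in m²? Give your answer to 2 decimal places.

The region (Parcel A ∪ Parcel B) ∩ Parcel C is the polygon with vertices (2.286,1), (-1,10.2), (-1,11.556), (6.308,1).
By the shoelace formula its area is 23.45.

23.45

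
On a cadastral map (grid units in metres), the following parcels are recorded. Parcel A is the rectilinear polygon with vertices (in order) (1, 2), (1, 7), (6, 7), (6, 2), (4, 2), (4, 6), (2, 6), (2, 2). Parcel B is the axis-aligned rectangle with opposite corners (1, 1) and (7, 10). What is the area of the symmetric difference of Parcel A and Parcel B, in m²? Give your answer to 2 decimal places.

|Parcel A| = 17, |Parcel B| = 54, |Parcel A∩Parcel B| = 17.
|Parcel A △ Parcel B| = |Parcel A| + |Parcel B| − 2·|Parcel A∩Parcel B| = 17 + 54 − 34 = 37.00.

37.00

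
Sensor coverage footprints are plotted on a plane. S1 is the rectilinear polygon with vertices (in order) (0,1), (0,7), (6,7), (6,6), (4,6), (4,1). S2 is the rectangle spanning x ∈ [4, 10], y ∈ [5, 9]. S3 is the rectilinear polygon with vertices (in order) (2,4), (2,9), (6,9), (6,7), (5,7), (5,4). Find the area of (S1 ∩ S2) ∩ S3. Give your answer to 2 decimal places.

1.00

|S1 ∩ S2| = 2.
|(S1 ∩ S2) ∩ S3| = 1.00.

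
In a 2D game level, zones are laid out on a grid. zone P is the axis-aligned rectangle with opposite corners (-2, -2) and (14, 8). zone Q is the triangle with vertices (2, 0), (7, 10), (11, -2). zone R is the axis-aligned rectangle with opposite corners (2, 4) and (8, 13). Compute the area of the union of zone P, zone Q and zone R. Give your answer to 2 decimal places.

190.00

By inclusion–exclusion:
Individual areas: |zone P| = 160, |zone Q| = 50, |zone R| = 54.
|zone P∩zone Q| = 48.3333.
|zone P∩zone R|: x∈[2,8], y∈[4,8] → 6·4 = 24.
|zone Q∩zone R| = 13.5.
|zone P∩zone Q∩zone R| = 11.8333.
|zone P ∪ zone Q ∪ zone R| = 264 − 85.8333 + 11.8333 = 190.00.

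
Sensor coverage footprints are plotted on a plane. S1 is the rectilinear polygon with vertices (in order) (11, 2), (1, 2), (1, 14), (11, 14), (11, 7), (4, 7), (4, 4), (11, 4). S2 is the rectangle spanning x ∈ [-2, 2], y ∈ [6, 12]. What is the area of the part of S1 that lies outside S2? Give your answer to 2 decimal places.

|S1| = 99, |S1∩S2| = 6.
|S1 ∖ S2| = |S1| − |S1∩S2| = 99 − 6 = 93.00.

93.00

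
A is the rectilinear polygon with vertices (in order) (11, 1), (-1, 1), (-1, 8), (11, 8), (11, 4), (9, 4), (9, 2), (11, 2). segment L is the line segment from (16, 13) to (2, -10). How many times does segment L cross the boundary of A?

The segment meets the boundary at (8.696,1), (9.304,2), (10.522,4), (11,4.786).

4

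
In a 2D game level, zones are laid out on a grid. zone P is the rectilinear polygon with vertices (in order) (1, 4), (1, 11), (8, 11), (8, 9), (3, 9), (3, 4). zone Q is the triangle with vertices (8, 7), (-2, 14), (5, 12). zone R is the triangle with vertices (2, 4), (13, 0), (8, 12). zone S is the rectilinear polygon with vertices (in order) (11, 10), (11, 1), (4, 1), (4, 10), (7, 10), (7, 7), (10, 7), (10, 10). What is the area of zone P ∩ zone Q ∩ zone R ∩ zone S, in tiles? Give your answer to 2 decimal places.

0.41

The intersection is the polygon with vertices (5.75,9), (6.333,9.778), (6.8,9).
By the shoelace formula its area is 0.41.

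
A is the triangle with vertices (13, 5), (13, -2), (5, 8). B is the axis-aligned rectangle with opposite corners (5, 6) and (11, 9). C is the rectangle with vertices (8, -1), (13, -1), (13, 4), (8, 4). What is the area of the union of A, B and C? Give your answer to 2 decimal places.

By inclusion–exclusion:
Individual areas: |A| = 28, |B| = 18, |C| = 25.
|A∩B| = 3.7333.
|A∩C| = 14.
|B∩C| = 0 (no overlap).
|A∩B∩C| = 0.
|A ∪ B ∪ C| = 71 − 17.7333 + 0 = 53.27.

53.27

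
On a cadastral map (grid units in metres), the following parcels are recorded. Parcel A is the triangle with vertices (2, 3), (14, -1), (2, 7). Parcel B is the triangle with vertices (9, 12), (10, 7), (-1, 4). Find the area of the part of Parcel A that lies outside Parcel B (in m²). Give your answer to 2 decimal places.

21.59

|Parcel A| = 24, |Parcel A∩Parcel B| = 2.411.
|Parcel A ∖ Parcel B| = |Parcel A| − |Parcel A∩Parcel B| = 24 − 2.411 = 21.59.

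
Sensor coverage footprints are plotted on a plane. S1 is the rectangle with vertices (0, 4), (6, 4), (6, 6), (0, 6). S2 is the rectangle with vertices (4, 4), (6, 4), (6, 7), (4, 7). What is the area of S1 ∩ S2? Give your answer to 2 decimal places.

4.00

|S1∩S2|: x∈[4,6], y∈[4,6] → 2·2 = 4.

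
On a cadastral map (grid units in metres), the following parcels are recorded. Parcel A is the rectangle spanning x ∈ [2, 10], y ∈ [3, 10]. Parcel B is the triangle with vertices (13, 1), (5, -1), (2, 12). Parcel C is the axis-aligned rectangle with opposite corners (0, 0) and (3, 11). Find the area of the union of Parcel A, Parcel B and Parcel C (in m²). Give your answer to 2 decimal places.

By inclusion–exclusion:
Individual areas: |Parcel A| = 56, |Parcel B| = 55, |Parcel C| = 33.
|Parcel A∩Parcel B| = 29.1154.
|Parcel A∩Parcel C|: x∈[2,3], y∈[3,10] → 1·7 = 7.
|Parcel B∩Parcel C| = 1.2821.
|Parcel A∩Parcel B∩Parcel C| = 0.6282.
|Parcel A ∪ Parcel B ∪ Parcel C| = 144 − 37.3974 + 0.6282 = 107.23.

107.23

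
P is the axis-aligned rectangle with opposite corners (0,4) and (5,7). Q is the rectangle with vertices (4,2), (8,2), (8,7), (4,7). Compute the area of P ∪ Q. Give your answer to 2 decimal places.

By inclusion–exclusion:
Individual areas: |P| = 15, |Q| = 20.
|P∩Q|: x∈[4,5], y∈[4,7] → 1·3 = 3.
|P ∪ Q| = 35 − 3 = 32.00.

32.00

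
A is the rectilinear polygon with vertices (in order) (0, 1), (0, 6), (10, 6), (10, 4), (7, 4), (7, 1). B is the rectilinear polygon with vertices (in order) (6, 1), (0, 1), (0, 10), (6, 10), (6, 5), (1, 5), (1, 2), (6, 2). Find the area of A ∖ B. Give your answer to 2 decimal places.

|A| = 41, |A∩B| = 15.
|A ∖ B| = |A| − |A∩B| = 41 − 15 = 26.00.

26.00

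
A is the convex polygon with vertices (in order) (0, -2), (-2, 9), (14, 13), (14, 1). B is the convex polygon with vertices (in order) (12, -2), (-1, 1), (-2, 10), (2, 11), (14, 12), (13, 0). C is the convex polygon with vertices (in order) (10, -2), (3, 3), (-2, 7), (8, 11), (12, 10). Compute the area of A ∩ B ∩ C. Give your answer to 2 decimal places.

92.54

The intersection is the polygon with vertices (7.692,-0.352), (3,3), (-1.575,6.66), (-1.661,7.136), (8,11), (12,10), (10.37,0.222).
By the shoelace formula its area is 92.54.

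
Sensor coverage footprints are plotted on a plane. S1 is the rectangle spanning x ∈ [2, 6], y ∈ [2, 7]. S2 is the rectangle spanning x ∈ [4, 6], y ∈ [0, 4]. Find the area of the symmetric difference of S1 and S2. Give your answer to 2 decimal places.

|S1∩S2|: x∈[4,6], y∈[2,4] → 2·2 = 4.
|S1 △ S2| = |S1| + |S2| − 2·|S1∩S2| = 20 + 8 − 8 = 20.00.

20.00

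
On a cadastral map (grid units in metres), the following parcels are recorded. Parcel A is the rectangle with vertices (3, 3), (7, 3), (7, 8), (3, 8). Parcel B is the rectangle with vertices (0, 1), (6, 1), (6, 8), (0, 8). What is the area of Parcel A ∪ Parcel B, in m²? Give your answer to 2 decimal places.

By inclusion–exclusion:
Individual areas: |Parcel A| = 20, |Parcel B| = 42.
|Parcel A∩Parcel B|: x∈[3,6], y∈[3,8] → 3·5 = 15.
|Parcel A ∪ Parcel B| = 62 − 15 = 47.00.

47.00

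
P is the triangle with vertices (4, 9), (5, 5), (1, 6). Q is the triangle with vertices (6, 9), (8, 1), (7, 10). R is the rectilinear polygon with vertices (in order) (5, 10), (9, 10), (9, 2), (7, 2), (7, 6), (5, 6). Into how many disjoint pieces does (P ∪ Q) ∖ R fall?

(P ∪ Q) ∖ R splits into 3 disjoint pieces (area 7.5, area 0.125, area 0.0694).

3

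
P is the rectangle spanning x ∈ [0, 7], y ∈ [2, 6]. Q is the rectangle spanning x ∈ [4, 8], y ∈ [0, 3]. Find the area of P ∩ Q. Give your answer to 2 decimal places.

|P∩Q|: x∈[4,7], y∈[2,3] → 3·1 = 3.

3.00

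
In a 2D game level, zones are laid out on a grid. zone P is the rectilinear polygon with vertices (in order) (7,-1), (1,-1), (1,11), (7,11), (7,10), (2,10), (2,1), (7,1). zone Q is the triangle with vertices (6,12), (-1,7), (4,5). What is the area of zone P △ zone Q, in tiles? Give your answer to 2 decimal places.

|zone P| = 27, |zone Q| = 19.5, |zone P∩zone Q| = 4.4571.
|zone P △ zone Q| = |zone P| + |zone Q| − 2·|zone P∩zone Q| = 27 + 19.5 − 8.9143 = 37.59.

37.59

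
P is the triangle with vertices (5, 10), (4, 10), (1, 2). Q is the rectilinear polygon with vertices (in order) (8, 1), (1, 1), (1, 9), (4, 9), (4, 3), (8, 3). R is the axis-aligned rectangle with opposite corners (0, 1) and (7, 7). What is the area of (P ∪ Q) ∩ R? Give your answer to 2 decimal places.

The region (P ∪ Q) ∩ R is the polygon with vertices (4,3), (7,3), (7,1), (1,1), (1,2), (1,7), (4,7).
By the shoelace formula its area is 24.00.

24.00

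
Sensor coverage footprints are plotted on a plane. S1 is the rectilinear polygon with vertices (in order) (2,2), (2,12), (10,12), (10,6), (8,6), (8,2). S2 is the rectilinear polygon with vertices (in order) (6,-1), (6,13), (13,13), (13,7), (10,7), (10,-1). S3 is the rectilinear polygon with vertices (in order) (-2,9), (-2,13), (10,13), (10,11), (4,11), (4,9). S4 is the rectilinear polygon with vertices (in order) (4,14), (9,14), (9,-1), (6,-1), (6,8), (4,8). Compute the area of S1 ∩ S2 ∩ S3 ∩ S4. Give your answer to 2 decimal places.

The intersection is the polygon with vertices (6,11), (6,12), (9,12), (9,11).
By the shoelace formula its area is 3.00.

3.00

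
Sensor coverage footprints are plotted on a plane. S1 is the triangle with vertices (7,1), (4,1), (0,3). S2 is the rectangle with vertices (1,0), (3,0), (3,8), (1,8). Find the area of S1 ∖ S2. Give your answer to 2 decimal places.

|S1| = 3, |S1∩S2| = 0.8571.
|S1 ∖ S2| = |S1| − |S1∩S2| = 3 − 0.8571 = 2.14.

2.14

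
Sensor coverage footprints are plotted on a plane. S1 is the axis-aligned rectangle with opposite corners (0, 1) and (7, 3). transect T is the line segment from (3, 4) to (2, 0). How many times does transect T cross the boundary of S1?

2

The segment meets the boundary at (2.25,1), (2.75,3).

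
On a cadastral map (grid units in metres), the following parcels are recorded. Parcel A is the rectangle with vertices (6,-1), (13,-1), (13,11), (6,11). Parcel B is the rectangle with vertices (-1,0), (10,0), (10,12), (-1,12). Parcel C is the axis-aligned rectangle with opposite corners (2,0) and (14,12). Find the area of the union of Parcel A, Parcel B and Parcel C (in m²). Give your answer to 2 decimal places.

187.00

By inclusion–exclusion:
Individual areas: |Parcel A| = 84, |Parcel B| = 132, |Parcel C| = 144.
|Parcel A∩Parcel B|: x∈[6,10], y∈[0,11] → 4·11 = 44.
|Parcel A∩Parcel C|: x∈[6,13], y∈[0,11] → 7·11 = 77.
|Parcel B∩Parcel C|: x∈[2,10], y∈[0,12] → 8·12 = 96.
|Parcel A∩Parcel B∩Parcel C| = 44.
|Parcel A ∪ Parcel B ∪ Parcel C| = 360 − 217 + 44 = 187.00.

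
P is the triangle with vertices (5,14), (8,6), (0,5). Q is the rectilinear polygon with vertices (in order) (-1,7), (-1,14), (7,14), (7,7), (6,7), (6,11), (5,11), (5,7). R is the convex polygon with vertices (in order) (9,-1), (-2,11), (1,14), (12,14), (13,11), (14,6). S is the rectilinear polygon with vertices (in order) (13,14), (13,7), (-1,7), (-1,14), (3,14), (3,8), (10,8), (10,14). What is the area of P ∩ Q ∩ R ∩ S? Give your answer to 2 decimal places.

6.11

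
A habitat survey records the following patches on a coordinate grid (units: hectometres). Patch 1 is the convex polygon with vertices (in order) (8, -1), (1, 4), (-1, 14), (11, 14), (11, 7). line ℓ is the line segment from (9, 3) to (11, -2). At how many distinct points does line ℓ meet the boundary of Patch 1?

The segment meets the boundary at (9.258,2.355).

1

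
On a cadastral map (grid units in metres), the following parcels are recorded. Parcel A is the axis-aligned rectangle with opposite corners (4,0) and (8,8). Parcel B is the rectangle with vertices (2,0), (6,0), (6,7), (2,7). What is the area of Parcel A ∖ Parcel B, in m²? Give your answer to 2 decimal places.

|Parcel A∩Parcel B|: x∈[4,6], y∈[0,7] → 2·7 = 14.
|Parcel A| = 32.
|Parcel A ∖ Parcel B| = |Parcel A| − |Parcel A∩Parcel B| = 32 − 14 = 18.00.

18.00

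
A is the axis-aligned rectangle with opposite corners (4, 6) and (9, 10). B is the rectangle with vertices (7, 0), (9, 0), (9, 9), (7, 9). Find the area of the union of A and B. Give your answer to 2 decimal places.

32.00

By inclusion–exclusion:
Individual areas: |A| = 20, |B| = 18.
|A∩B|: x∈[7,9], y∈[6,9] → 2·3 = 6.
|A ∪ B| = 38 − 6 = 32.00.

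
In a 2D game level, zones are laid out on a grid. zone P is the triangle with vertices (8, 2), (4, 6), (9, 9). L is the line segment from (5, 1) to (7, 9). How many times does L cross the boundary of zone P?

The segment meets the boundary at (6.647,7.588), (5.8,4.2).

2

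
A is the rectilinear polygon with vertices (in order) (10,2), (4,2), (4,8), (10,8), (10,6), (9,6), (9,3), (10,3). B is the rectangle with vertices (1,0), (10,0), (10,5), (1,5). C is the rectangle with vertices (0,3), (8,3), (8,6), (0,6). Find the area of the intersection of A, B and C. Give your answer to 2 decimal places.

8.00

The intersection is the polygon with vertices (4,5), (8,5), (8,3), (4,3).
By the shoelace formula its area is 8.00.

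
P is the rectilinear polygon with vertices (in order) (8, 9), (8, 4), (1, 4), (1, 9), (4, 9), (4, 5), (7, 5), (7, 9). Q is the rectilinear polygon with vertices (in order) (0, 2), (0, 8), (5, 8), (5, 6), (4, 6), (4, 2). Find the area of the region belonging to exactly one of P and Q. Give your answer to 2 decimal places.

25.00

|P| = 23, |Q| = 26, |P∩Q| = 12.
|P △ Q| = |P| + |Q| − 2·|P∩Q| = 23 + 26 − 24 = 25.00.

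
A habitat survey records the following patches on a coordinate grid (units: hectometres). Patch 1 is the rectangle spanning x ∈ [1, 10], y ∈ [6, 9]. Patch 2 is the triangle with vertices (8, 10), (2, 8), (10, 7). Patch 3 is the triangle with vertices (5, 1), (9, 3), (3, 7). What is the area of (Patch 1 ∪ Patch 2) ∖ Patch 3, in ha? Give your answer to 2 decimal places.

28.25

|Patch 1 ∪ Patch 2| = 28.8333.
|(Patch 1 ∪ Patch 2) ∩ Patch 3| = 0.5833.
|(Patch 1 ∪ Patch 2) ∖ Patch 3| = 28.8333 − 0.5833 = 28.25.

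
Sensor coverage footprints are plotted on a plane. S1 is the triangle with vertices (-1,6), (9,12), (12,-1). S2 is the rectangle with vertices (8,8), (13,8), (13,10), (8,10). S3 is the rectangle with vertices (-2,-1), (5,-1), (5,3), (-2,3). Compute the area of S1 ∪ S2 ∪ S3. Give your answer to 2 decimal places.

108.57

By inclusion–exclusion:
Individual areas: |S1| = 74, |S2| = 10, |S3| = 28.
|S1∩S2| = 3.3846.
|S1∩S3| = 0.0495.
|S2∩S3| = 0 (no overlap).
|S1∩S2∩S3| = 0.
|S1 ∪ S2 ∪ S3| = 112 − 3.4341 + 0 = 108.57.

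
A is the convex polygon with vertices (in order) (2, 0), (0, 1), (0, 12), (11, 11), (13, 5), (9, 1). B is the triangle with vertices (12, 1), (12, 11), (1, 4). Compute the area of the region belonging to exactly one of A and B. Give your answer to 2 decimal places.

|A| = 126, |B| = 55, |A∩B| = 50.2268.
|A △ B| = |A| + |B| − 2·|A∩B| = 126 + 55 − 100.4536 = 80.55.

80.55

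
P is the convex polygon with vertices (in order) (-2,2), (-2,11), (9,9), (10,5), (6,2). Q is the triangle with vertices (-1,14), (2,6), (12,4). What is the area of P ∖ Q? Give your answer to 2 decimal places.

57.95

|P| = 87, |P∩Q| = 29.0469.
|P ∖ Q| = |P| − |P∩Q| = 87 − 29.0469 = 57.95.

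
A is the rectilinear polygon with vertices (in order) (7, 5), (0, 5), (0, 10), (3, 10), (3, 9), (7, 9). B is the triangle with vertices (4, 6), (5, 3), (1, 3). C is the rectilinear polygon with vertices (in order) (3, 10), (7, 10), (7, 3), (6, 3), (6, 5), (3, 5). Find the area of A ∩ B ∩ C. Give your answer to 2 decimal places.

The intersection is the polygon with vertices (4,6), (4.333,5), (3,5).
By the shoelace formula its area is 0.67.

0.67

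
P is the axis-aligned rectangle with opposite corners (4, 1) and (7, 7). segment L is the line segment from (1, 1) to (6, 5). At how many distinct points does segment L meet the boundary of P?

The segment meets the boundary at (4,3.4).

1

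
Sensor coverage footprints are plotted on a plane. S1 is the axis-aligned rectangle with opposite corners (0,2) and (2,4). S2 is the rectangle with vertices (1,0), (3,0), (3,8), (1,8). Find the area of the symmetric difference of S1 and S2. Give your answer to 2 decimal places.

|S1∩S2|: x∈[1,2], y∈[2,4] → 1·2 = 2.
|S1 △ S2| = |S1| + |S2| − 2·|S1∩S2| = 4 + 16 − 4 = 16.00.

16.00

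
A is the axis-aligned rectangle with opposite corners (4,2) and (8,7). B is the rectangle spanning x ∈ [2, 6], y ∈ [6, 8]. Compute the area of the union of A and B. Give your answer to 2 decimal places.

By inclusion–exclusion:
Individual areas: |A| = 20, |B| = 8.
|A∩B|: x∈[4,6], y∈[6,7] → 2·1 = 2.
|A ∪ B| = 28 − 2 = 26.00.

26.00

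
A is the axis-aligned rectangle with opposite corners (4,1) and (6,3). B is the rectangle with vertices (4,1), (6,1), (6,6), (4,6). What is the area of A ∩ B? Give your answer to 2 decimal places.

4.00

|A∩B|: x∈[4,6], y∈[1,3] → 2·2 = 4.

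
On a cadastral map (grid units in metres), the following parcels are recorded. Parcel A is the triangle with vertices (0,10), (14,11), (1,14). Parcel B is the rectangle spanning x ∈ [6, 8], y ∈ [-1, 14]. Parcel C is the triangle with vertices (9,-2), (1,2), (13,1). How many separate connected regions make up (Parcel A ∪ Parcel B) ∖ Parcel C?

2

(Parcel A ∪ Parcel B) ∖ Parcel C splits into 2 disjoint pieces (area 48.2692, area 0.25).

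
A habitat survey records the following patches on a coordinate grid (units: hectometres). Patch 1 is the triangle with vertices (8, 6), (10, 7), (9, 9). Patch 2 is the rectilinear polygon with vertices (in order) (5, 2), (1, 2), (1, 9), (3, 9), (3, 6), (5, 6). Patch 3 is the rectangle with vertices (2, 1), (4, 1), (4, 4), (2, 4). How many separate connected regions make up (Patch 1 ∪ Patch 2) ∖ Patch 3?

2

(Patch 1 ∪ Patch 2) ∖ Patch 3 splits into 2 disjoint pieces (area 2.5, area 18).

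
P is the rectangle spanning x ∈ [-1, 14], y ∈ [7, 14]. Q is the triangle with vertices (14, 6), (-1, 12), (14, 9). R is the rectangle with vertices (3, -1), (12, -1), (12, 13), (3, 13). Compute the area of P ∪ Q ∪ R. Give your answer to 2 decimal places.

By inclusion–exclusion:
Individual areas: |P| = 105, |Q| = 22.5, |R| = 126.
|P∩Q| = 21.25.
|P∩R|: x∈[3,12], y∈[7,13] → 9·6 = 54.
|Q∩R| = 15.3.
|P∩Q∩R| = 15.25.
|P ∪ Q ∪ R| = 253.5 − 90.55 + 15.25 = 178.20.

178.20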